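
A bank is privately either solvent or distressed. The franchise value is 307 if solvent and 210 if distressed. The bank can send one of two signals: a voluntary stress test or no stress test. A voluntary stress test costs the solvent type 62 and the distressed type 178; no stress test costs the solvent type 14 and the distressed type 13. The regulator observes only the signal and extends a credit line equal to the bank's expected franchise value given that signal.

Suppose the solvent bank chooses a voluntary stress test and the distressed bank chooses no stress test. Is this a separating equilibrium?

Yes

Under separation the regulator infers type exactly: stress test → solvent (pays 307), no stress test → distressed (pays 210).
Solvent: stress test gives 307 − 62 = 245; no stress test gives 210 − 14 = 196. No deviation. ✓
Distressed: no stress test gives 210 − 13 = 197; stress test gives 307 − 178 = 129. No deviation. ✓
Both incentive constraints hold.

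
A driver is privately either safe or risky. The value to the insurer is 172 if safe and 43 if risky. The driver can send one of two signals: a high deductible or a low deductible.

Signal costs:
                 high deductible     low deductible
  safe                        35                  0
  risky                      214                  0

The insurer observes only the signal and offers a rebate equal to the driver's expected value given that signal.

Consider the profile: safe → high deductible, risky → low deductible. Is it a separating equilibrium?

Yes

If types separate, high deductible earns payment 172 and low deductible earns 43.
Safe: high deductible gives 172 − 35 = 137; low deductible gives 43 − 0 = 43. No deviation. ✓
Risky: low deductible gives 43 − 0 = 43; high deductible gives 172 − 214 = -42. No deviation. ✓
Neither type gains from mimicking the other.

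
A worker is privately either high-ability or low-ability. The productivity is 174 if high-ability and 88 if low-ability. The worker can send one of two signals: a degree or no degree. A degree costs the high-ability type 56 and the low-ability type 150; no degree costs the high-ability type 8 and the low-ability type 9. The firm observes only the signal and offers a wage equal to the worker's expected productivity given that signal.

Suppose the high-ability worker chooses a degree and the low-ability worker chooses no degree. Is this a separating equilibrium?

If types separate, degree earns payment 174 and no degree earns 88.
High-ability: degree gives 174 − 56 = 118; no degree gives 88 − 8 = 80. No deviation. ✓
Low-ability: no degree gives 88 − 9 = 79; degree gives 174 − 150 = 24. No deviation. ✓
Neither type gains from mimicking the other.

Yes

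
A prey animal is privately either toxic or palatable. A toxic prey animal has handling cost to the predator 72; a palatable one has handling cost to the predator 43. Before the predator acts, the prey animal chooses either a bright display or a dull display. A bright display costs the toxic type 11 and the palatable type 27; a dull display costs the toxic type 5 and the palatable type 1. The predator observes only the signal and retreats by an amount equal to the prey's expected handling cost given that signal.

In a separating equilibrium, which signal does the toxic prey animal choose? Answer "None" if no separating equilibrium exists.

Try toxic → bright display, palatable → dull display:
  If types separate, bright display earns payment 72 and dull display earns 43.
  Toxic: bright display gives 72 − 11 = 61; dull display gives 43 − 5 = 38. No deviation. ✓
  Palatable: dull display gives 43 − 1 = 42; bright display gives 72 − 27 = 45. Would deviate. ✗
Try toxic → dull display, palatable → bright display:
  If types separate, dull display earns payment 72 and bright display earns 43.
  Toxic: dull display gives 72 − 5 = 67; bright display gives 43 − 11 = 32. No deviation. ✓
  Palatable: bright display gives 43 − 27 = 16; dull display gives 72 − 1 = 71. Would deviate. ✗
Neither assignment is incentive-compatible.

None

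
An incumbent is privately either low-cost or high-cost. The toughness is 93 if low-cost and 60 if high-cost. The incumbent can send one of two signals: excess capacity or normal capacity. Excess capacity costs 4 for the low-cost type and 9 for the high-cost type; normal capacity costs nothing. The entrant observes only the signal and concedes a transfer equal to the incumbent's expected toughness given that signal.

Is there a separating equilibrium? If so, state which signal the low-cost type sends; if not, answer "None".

Try low-cost → excess capacity, high-cost → normal capacity:
  If types separate, excess capacity earns payment 93 and normal capacity earns 60.
  Low-cost: excess capacity gives 93 − 4 = 89; normal capacity gives 60 − 0 = 60. No deviation. ✓
  High-cost: normal capacity gives 60 − 0 = 60; excess capacity gives 93 − 9 = 84. Would deviate. ✗
Try low-cost → normal capacity, high-cost → excess capacity:
  If types separate, normal capacity earns payment 93 and excess capacity earns 60.
  Low-cost: normal capacity gives 93 − 0 = 93; excess capacity gives 60 − 4 = 56. No deviation. ✓
  High-cost: excess capacity gives 60 − 9 = 51; normal capacity gives 93 − 0 = 93. Would deviate. ✗
Neither assignment is incentive-compatible.

None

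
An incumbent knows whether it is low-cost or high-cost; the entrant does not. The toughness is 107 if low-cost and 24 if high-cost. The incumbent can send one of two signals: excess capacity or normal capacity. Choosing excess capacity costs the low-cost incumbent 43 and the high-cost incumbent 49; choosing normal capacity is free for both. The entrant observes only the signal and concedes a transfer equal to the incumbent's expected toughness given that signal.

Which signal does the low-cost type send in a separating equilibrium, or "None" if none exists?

Try low-cost → excess capacity, high-cost → normal capacity:
  If types separate, excess capacity earns payment 107 and normal capacity earns 24.
  Low-cost: excess capacity gives 107 − 43 = 64; normal capacity gives 24 − 0 = 24. No deviation. ✓
  High-cost: normal capacity gives 24 − 0 = 24; excess capacity gives 107 − 49 = 58. Would deviate. ✗
Try low-cost → normal capacity, high-cost → excess capacity:
  If types separate, normal capacity earns payment 107 and excess capacity earns 24.
  Low-cost: normal capacity gives 107 − 0 = 107; excess capacity gives 24 − 43 = -19. No deviation. ✓
  High-cost: excess capacity gives 24 − 49 = -25; normal capacity gives 107 − 0 = 107. Would deviate. ✗
Neither assignment is incentive-compatible.

None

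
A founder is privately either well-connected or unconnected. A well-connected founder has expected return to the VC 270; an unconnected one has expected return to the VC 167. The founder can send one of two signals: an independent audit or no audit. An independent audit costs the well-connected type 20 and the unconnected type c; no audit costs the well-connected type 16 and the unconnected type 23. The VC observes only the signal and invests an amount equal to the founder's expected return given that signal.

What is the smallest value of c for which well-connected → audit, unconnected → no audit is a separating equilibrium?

126

Under separation: audit → well-connected (pays 270); no audit → unconnected (pays 167).
Well-connected: 270 − 20 = 250 ≥ 167 − 16 = 151. Holds regardless of c. ✓
Unconnected: 167 − 23 ≥ 270 − c, so c ≥ 270 − 144 = 126.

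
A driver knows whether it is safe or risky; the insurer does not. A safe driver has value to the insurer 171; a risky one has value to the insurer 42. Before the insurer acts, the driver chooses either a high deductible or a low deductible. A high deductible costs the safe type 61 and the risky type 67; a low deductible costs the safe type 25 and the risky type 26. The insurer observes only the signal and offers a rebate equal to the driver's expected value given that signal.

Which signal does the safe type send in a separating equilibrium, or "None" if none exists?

Try safe → high deductible, risky → low deductible:
  If types separate, high deductible earns payment 171 and low deductible earns 42.
  Safe: high deductible gives 171 − 61 = 110; low deductible gives 42 − 25 = 17. No deviation. ✓
  Risky: low deductible gives 42 − 26 = 16; high deductible gives 171 − 67 = 104. Would deviate. ✗
Try safe → low deductible, risky → high deductible:
  If types separate, low deductible earns payment 171 and high deductible earns 42.
  Safe: low deductible gives 171 − 25 = 146; high deductible gives 42 − 61 = -19. No deviation. ✓
  Risky: high deductible gives 42 − 67 = -25; low deductible gives 171 − 26 = 145. Would deviate. ✗
Neither assignment is incentive-compatible.

None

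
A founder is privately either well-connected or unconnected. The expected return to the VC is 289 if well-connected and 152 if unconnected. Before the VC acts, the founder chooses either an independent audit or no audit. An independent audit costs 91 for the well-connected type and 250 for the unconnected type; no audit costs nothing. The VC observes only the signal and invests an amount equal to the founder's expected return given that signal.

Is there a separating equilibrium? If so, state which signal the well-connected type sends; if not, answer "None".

Try well-connected → audit, unconnected → no audit:
  If types separate, audit earns payment 289 and no audit earns 152.
  Well-connected: audit gives 289 − 91 = 198; no audit gives 152 − 0 = 152. No deviation. ✓
  Unconnected: no audit gives 152 − 0 = 152; audit gives 289 − 250 = 39. No deviation. ✓
Both hold — the well-connected type sends audit.

audit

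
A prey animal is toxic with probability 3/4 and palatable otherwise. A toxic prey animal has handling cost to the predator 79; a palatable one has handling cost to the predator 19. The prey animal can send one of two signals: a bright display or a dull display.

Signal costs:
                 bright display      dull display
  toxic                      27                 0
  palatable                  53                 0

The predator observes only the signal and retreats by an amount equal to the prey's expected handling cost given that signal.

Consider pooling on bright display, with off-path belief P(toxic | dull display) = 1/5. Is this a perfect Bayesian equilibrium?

No

At the pooled signal (bright display) the predator holds the prior 3/4 and pays 3/4·79 + 1/4·19 = 64. Off-path (dull display) belief 1/5 gives 1/5·79 + 4/5·19 = 31.
Toxic: bright display gives 64 − 27 = 37; dull display gives 31 − 0 = 31. Stays. ✓
Palatable: bright display gives 64 − 53 = 11; dull display gives 31 − 0 = 31. Deviates. ✗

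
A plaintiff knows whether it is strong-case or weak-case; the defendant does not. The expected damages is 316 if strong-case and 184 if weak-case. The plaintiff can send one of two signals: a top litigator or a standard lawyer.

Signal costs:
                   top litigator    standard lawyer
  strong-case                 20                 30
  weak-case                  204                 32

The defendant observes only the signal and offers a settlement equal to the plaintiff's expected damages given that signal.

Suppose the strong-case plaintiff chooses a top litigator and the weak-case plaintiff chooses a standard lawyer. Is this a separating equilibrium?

Yes

If types separate, top litigator earns payment 316 and standard lawyer earns 184.
Strong-case: top litigator gives 316 − 20 = 296; standard lawyer gives 184 − 30 = 154. No deviation. ✓
Weak-case: standard lawyer gives 184 − 32 = 152; top litigator gives 316 − 204 = 112. No deviation. ✓
Neither type gains from mimicking the other.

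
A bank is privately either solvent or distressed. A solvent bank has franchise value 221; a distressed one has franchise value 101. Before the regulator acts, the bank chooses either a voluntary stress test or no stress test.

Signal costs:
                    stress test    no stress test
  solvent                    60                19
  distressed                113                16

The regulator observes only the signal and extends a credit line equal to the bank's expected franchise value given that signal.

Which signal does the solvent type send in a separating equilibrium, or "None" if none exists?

None

Try solvent → stress test, distressed → no stress test:
  Under separation the regulator infers type exactly: stress test → solvent (pays 221), no stress test → distressed (pays 101).
  Solvent: stress test gives 221 − 60 = 161; no stress test gives 101 − 19 = 82. No deviation. ✓
  Distressed: no stress test gives 101 − 16 = 85; stress test gives 221 − 113 = 108. Would deviate. ✗
Try solvent → no stress test, distressed → stress test:
  Under separation the regulator infers type exactly: no stress test → solvent (pays 221), stress test → distressed (pays 101).
  Solvent: no stress test gives 221 − 19 = 202; stress test gives 101 − 60 = 41. No deviation. ✓
  Distressed: stress test gives 101 − 113 = -12; no stress test gives 221 − 16 = 205. Would deviate. ✗
Neither assignment is incentive-compatible.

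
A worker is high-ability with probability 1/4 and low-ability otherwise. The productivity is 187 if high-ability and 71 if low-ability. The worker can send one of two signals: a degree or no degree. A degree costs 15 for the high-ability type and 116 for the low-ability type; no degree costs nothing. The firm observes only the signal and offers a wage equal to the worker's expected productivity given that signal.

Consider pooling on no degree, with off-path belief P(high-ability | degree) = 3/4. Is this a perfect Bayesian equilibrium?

On the equilibrium path (no degree) the firm holds the prior 1/4 and pays 1/4·187 + 3/4·71 = 100. Off-path (degree) belief 3/4 gives 3/4·187 + 1/4·71 = 158.
High-ability: no degree gives 100 − 0 = 100; degree gives 158 − 15 = 143. Deviates. ✗
Low-ability: no degree gives 100 − 0 = 100; degree gives 158 − 116 = 42. Stays. ✓

No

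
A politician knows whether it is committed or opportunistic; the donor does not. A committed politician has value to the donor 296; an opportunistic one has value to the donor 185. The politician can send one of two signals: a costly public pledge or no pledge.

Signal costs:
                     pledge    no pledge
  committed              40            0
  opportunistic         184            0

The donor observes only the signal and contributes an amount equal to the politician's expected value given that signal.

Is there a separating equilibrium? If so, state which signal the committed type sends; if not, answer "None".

pledge

Try committed → pledge, opportunistic → no pledge:
  If types separate, pledge earns payment 296 and no pledge earns 185.
  Committed: pledge gives 296 − 40 = 256; no pledge gives 185 − 0 = 185. No deviation. ✓
  Opportunistic: no pledge gives 185 − 0 = 185; pledge gives 296 − 184 = 112. No deviation. ✓
Both hold — the committed type sends pledge.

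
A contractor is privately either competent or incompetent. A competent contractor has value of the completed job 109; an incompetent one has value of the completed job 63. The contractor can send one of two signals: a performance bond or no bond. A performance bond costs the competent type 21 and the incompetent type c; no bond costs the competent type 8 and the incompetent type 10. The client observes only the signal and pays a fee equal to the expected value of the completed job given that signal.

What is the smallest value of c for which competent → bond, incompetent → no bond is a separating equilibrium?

Under separation: bond → competent (pays 109); no bond → incompetent (pays 63).
Competent: 109 − 21 = 88 ≥ 63 − 8 = 55. Holds regardless of c. ✓
Incompetent: 63 − 10 ≥ 109 − c, so c ≥ 109 − 53 = 56.

56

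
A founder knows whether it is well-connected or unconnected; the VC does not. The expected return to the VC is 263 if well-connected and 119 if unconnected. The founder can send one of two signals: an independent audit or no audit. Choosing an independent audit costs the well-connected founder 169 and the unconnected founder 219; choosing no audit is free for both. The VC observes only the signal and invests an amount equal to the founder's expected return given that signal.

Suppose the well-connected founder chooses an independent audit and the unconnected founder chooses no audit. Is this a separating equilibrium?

No

Under separation the VC infers type exactly: audit → well-connected (pays 263), no audit → unconnected (pays 119).
Well-connected: audit gives 263 − 169 = 94; no audit gives 119 − 0 = 119. Would deviate. ✗
Unconnected: no audit gives 119 − 0 = 119; audit gives 263 − 219 = 44. No deviation. ✓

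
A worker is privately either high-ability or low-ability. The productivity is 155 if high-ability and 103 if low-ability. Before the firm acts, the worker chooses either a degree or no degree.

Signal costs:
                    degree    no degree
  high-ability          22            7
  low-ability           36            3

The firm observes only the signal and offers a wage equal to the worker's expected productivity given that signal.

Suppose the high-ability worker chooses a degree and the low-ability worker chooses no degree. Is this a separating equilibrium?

No

Under separation the firm infers type exactly: degree → high-ability (pays 155), no degree → low-ability (pays 103).
High-ability: degree gives 155 − 22 = 133; no degree gives 103 − 7 = 96. No deviation. ✓
Low-ability: no degree gives 103 − 3 = 100; degree gives 155 − 36 = 119. Would deviate. ✗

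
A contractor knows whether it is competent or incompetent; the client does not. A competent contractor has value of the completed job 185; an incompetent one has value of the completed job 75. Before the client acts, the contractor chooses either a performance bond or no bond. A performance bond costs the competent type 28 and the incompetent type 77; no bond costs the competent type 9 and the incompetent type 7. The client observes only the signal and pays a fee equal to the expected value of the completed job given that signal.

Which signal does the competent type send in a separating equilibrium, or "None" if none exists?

Try competent → bond, incompetent → no bond:
  Under separation the client infers type exactly: bond → competent (pays 185), no bond → incompetent (pays 75).
  Competent: bond gives 185 − 28 = 157; no bond gives 75 − 9 = 66. No deviation. ✓
  Incompetent: no bond gives 75 − 7 = 68; bond gives 185 − 77 = 108. Would deviate. ✗
Try competent → no bond, incompetent → bond:
  Under separation the client infers type exactly: no bond → competent (pays 185), bond → incompetent (pays 75).
  Competent: no bond gives 185 − 9 = 176; bond gives 75 − 28 = 47. No deviation. ✓
  Incompetent: bond gives 75 − 77 = -2; no bond gives 185 − 7 = 178. Would deviate. ✗
Neither assignment is incentive-compatible.

None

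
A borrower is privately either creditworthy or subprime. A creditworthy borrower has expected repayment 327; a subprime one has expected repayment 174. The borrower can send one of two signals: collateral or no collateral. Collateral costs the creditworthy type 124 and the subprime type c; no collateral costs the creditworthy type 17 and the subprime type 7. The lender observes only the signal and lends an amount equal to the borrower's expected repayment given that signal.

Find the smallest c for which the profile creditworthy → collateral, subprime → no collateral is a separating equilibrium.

Under separation: collateral → creditworthy (pays 327); no collateral → subprime (pays 174).
Creditworthy: 327 − 124 = 203 ≥ 174 − 17 = 157. Holds regardless of c. ✓
Subprime: 174 − 7 ≥ 327 − c, so c ≥ 327 − 167 = 160.

160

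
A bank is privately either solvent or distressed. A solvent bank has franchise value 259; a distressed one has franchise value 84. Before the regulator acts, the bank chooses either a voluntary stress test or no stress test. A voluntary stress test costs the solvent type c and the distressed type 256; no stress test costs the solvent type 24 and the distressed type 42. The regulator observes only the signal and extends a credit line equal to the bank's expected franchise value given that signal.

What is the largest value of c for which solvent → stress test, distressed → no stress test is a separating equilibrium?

199

Under separation: stress test → solvent (pays 259); no stress test → distressed (pays 84).
Distressed: 84 − 42 = 42 ≥ 259 − 256 = 3. Holds regardless of c. ✓
Solvent: 259 − c ≥ 84 − 24, so c ≤ 259 − 60 = 199.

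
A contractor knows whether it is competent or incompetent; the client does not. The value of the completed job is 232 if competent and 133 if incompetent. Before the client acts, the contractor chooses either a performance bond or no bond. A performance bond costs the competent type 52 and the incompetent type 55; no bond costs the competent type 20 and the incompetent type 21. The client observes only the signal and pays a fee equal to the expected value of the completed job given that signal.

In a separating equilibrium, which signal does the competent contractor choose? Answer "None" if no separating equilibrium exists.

None

Try competent → bond, incompetent → no bond:
  If types separate, bond earns payment 232 and no bond earns 133.
  Competent: bond gives 232 − 52 = 180; no bond gives 133 − 20 = 113. No deviation. ✓
  Incompetent: no bond gives 133 − 21 = 112; bond gives 232 − 55 = 177. Would deviate. ✗
Try competent → no bond, incompetent → bond:
  If types separate, no bond earns payment 232 and bond earns 133.
  Competent: no bond gives 232 − 20 = 212; bond gives 133 − 52 = 81. No deviation. ✓
  Incompetent: bond gives 133 − 55 = 78; no bond gives 232 − 21 = 211. Would deviate. ✗
Neither assignment is incentive-compatible.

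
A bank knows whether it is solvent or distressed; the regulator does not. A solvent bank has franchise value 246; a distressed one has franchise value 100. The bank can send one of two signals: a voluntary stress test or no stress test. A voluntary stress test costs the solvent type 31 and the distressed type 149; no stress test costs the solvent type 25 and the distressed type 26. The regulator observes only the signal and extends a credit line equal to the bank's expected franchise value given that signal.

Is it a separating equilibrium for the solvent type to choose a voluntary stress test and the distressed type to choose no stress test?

No

Under separation the regulator infers type exactly: stress test → solvent (pays 246), no stress test → distressed (pays 100).
Solvent: stress test gives 246 − 31 = 215; no stress test gives 100 − 25 = 75. No deviation. ✓
Distressed: no stress test gives 100 − 26 = 74; stress test gives 246 − 149 = 97. Would deviate. ✗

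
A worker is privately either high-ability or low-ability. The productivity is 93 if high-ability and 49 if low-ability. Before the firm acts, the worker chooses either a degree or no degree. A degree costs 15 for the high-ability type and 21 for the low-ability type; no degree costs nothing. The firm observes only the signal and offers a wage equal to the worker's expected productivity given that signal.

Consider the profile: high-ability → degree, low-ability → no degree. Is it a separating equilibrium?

If types separate, degree earns payment 93 and no degree earns 49.
High-ability: degree gives 93 − 15 = 78; no degree gives 49 − 0 = 49. No deviation. ✓
Low-ability: no degree gives 49 − 0 = 49; degree gives 93 − 21 = 72. Would deviate. ✗

No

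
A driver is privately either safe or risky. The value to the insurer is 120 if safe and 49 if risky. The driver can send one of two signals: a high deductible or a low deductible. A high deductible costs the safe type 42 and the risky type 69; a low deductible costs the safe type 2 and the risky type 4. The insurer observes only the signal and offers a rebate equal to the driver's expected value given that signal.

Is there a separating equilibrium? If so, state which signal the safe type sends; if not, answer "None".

None

Try safe → high deductible, risky → low deductible:
  Under separation the insurer infers type exactly: high deductible → safe (pays 120), low deductible → risky (pays 49).
  Safe: high deductible gives 120 − 42 = 78; low deductible gives 49 − 2 = 47. No deviation. ✓
  Risky: low deductible gives 49 − 4 = 45; high deductible gives 120 − 69 = 51. Would deviate. ✗
Try safe → low deductible, risky → high deductible:
  Under separation the insurer infers type exactly: low deductible → safe (pays 120), high deductible → risky (pays 49).
  Safe: low deductible gives 120 − 2 = 118; high deductible gives 49 − 42 = 7. No deviation. ✓
  Risky: high deductible gives 49 − 69 = -20; low deductible gives 120 − 4 = 116. Would deviate. ✗
Neither assignment is incentive-compatible.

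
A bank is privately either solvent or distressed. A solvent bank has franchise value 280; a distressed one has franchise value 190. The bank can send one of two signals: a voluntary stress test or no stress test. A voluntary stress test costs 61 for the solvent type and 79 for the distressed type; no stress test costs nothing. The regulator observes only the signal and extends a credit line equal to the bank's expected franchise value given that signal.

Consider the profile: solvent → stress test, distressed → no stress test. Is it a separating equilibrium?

If types separate, stress test earns payment 280 and no stress test earns 190.
Solvent: stress test gives 280 − 61 = 219; no stress test gives 190 − 0 = 190. No deviation. ✓
Distressed: no stress test gives 190 − 0 = 190; stress test gives 280 − 79 = 201. Would deviate. ✗

No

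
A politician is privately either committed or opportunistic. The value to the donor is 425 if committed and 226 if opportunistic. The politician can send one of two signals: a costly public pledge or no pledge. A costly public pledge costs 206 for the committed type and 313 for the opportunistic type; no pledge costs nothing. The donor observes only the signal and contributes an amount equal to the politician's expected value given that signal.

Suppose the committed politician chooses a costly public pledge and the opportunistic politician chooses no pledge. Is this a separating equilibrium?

No

If types separate, pledge earns payment 425 and no pledge earns 226.
Committed: pledge gives 425 − 206 = 219; no pledge gives 226 − 0 = 226. Would deviate. ✗
Opportunistic: no pledge gives 226 − 0 = 226; pledge gives 425 − 313 = 112. No deviation. ✓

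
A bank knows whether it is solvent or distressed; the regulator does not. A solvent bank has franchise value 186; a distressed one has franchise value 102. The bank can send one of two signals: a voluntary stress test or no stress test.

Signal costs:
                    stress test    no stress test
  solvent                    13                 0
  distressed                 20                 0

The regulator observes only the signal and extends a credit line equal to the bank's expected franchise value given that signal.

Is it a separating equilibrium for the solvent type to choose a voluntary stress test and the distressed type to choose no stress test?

No

Under separation the regulator infers type exactly: stress test → solvent (pays 186), no stress test → distressed (pays 102).
Solvent: stress test gives 186 − 13 = 173; no stress test gives 102 − 0 = 102. No deviation. ✓
Distressed: no stress test gives 102 − 0 = 102; stress test gives 186 − 20 = 166. Would deviate. ✗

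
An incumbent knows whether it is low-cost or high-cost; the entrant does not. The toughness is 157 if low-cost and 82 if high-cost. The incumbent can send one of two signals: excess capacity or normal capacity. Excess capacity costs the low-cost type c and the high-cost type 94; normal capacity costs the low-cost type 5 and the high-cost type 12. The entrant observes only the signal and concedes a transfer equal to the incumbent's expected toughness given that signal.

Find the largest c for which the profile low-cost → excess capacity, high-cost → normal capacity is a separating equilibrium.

Under separation: excess capacity → low-cost (pays 157); normal capacity → high-cost (pays 82).
High-cost: 82 − 12 = 70 ≥ 157 − 94 = 63. Holds regardless of c. ✓
Low-cost: 157 − c ≥ 82 − 5, so c ≤ 157 − 77 = 80.

80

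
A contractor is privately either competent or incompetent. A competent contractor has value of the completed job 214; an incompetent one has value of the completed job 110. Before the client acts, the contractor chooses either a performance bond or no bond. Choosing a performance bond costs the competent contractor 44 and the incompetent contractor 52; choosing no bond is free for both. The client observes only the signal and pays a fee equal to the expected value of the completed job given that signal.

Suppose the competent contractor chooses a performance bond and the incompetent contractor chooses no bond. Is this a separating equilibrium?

If types separate, bond earns payment 214 and no bond earns 110.
Competent: bond gives 214 − 44 = 170; no bond gives 110 − 0 = 110. No deviation. ✓
Incompetent: no bond gives 110 − 0 = 110; bond gives 214 − 52 = 162. Would deviate. ✗

No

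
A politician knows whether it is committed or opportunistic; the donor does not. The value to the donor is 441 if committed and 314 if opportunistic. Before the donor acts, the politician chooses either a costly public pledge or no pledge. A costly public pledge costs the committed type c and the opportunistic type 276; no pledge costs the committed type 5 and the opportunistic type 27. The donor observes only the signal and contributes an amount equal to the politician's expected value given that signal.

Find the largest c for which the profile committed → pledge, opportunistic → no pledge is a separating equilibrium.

Under separation: pledge → committed (pays 441); no pledge → opportunistic (pays 314).
Opportunistic: 314 − 27 = 287 ≥ 441 − 276 = 165. Holds regardless of c. ✓
Committed: 441 − c ≥ 314 − 5, so c ≤ 441 − 309 = 132.

132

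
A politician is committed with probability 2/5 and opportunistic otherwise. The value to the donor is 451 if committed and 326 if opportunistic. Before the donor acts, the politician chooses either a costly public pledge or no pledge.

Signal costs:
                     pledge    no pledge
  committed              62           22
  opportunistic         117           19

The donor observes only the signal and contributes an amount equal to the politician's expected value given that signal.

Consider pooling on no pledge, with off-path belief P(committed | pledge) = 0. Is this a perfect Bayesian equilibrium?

Yes

On the equilibrium path (no pledge) the donor holds the prior 2/5 and pays 2/5·451 + 3/5·326 = 376. Off-path (pledge) belief 0 gives 0·451 + 1·326 = 326.
Committed: no pledge gives 376 − 22 = 354; pledge gives 326 − 62 = 264. Stays. ✓
Opportunistic: no pledge gives 376 − 19 = 357; pledge gives 326 − 117 = 209. Stays. ✓
Beliefs are Bayes-consistent on-path and both types best-respond.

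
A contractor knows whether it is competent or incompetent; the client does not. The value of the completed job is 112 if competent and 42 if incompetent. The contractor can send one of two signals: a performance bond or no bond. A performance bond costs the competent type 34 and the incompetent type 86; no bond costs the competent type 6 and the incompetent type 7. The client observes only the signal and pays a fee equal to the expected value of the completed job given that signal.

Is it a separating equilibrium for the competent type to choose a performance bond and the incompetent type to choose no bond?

If types separate, bond earns payment 112 and no bond earns 42.
Competent: bond gives 112 − 34 = 78; no bond gives 42 − 6 = 36. No deviation. ✓
Incompetent: no bond gives 42 − 7 = 35; bond gives 112 − 86 = 26. No deviation. ✓
Both incentive constraints hold.

Yes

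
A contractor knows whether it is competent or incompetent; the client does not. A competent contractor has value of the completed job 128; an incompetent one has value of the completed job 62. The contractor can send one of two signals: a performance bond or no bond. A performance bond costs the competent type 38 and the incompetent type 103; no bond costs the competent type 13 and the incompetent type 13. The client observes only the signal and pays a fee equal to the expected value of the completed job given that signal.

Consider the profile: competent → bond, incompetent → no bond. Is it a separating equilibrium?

If types separate, bond earns payment 128 and no bond earns 62.
Competent: bond gives 128 − 38 = 90; no bond gives 62 − 13 = 49. No deviation. ✓
Incompetent: no bond gives 62 − 13 = 49; bond gives 128 − 103 = 25. No deviation. ✓
Neither type gains from mimicking the other.

Yes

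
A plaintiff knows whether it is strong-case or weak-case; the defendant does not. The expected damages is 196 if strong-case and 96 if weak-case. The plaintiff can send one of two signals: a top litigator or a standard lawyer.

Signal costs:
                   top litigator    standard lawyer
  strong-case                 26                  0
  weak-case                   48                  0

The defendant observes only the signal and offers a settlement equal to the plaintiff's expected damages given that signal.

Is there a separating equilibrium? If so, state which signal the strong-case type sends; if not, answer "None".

None

Try strong-case → top litigator, weak-case → standard lawyer:
  If types separate, top litigator earns payment 196 and standard lawyer earns 96.
  Strong-case: top litigator gives 196 − 26 = 170; standard lawyer gives 96 − 0 = 96. No deviation. ✓
  Weak-case: standard lawyer gives 96 − 0 = 96; top litigator gives 196 − 48 = 148. Would deviate. ✗
Try strong-case → standard lawyer, weak-case → top litigator:
  If types separate, standard lawyer earns payment 196 and top litigator earns 96.
  Strong-case: standard lawyer gives 196 − 0 = 196; top litigator gives 96 − 26 = 70. No deviation. ✓
  Weak-case: top litigator gives 96 − 48 = 48; standard lawyer gives 196 − 0 = 196. Would deviate. ✗
Neither assignment is incentive-compatible.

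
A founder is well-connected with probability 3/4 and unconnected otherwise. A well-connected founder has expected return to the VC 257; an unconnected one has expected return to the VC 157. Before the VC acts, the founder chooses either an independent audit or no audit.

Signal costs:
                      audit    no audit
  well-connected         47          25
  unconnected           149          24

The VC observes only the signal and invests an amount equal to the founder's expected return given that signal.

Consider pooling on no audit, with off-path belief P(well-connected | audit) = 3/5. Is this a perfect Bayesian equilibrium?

Yes

On the equilibrium path (no audit) the VC holds the prior 3/4 and pays 3/4·257 + 1/4·157 = 232. Off-path (audit) belief 3/5 gives 3/5·257 + 2/5·157 = 217.
Well-connected: no audit gives 232 − 25 = 207; audit gives 217 − 47 = 170. Stays. ✓
Unconnected: no audit gives 232 − 24 = 208; audit gives 217 − 149 = 68. Stays. ✓
Beliefs are Bayes-consistent on-path and both types best-respond.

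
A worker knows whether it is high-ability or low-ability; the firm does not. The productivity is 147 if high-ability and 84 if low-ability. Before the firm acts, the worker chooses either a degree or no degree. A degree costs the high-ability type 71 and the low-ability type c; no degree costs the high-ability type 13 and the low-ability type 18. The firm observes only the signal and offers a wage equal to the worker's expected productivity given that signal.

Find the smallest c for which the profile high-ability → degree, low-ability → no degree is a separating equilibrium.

Under separation: degree → high-ability (pays 147); no degree → low-ability (pays 84).
High-ability: 147 − 71 = 76 ≥ 84 − 13 = 71. Holds regardless of c. ✓
Low-ability: 84 − 18 ≥ 147 − c, so c ≥ 147 − 66 = 81.

81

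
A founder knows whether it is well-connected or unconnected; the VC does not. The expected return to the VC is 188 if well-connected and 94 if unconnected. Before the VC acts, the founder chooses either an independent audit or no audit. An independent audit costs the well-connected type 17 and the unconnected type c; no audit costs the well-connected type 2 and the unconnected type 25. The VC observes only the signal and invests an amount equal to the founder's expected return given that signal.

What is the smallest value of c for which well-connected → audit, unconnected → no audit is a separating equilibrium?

Under separation: audit → well-connected (pays 188); no audit → unconnected (pays 94).
Well-connected: 188 − 17 = 171 ≥ 94 − 2 = 92. Holds regardless of c. ✓
Unconnected: 94 − 25 ≥ 188 − c, so c ≥ 188 − 69 = 119.

119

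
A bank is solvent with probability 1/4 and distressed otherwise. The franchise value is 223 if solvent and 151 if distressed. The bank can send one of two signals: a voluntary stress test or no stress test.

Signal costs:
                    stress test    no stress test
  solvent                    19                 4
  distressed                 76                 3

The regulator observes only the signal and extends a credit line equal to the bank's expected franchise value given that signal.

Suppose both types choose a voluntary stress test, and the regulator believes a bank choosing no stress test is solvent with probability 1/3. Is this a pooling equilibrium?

No

On the equilibrium path (stress test) the regulator holds the prior 1/4 and pays 1/4·223 + 3/4·151 = 169. Off-path (no stress test) belief 1/3 gives 1/3·223 + 2/3·151 = 175.
Solvent: stress test gives 169 − 19 = 150; no stress test gives 175 − 4 = 171. Deviates. ✗
Distressed: stress test gives 169 − 76 = 93; no stress test gives 175 − 3 = 172. Deviates. ✗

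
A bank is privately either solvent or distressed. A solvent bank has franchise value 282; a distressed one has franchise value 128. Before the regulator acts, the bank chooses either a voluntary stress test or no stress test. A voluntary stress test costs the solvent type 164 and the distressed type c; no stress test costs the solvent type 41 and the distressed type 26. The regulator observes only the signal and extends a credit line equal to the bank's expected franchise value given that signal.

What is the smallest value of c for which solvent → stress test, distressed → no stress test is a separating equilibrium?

Under separation: stress test → solvent (pays 282); no stress test → distressed (pays 128).
Solvent: 282 − 164 = 118 ≥ 128 − 41 = 87. Holds regardless of c. ✓
Distressed: 128 − 26 ≥ 282 − c, so c ≥ 282 − 102 = 180.

180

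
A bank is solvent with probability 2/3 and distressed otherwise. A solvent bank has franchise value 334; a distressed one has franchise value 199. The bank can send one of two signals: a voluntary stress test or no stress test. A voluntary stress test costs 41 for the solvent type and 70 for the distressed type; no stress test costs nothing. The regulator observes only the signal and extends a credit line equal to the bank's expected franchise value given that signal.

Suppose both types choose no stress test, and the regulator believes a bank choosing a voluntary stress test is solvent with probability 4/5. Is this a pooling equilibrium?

Yes

At the pooled signal (no stress test) the regulator holds the prior 2/3 and pays 2/3·334 + 1/3·199 = 289. Off-path (stress test) belief 4/5 gives 4/5·334 + 1/5·199 = 307.
Solvent: no stress test gives 289 − 0 = 289; stress test gives 307 − 41 = 266. Stays. ✓
Distressed: no stress test gives 289 − 0 = 289; stress test gives 307 − 70 = 237. Stays. ✓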